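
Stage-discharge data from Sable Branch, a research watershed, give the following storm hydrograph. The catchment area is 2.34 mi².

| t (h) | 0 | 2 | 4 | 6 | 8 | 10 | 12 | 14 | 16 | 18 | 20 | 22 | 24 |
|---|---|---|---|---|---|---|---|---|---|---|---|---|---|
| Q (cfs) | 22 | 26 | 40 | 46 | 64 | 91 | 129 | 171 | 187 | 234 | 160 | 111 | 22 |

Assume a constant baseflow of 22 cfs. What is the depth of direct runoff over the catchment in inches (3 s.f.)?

Direct runoff: 0.0, 4.0, 18.0, 24.0, 42.0, 69.0, 107.0, 149.0, 165.0, 212.0, 138.0, 89.0, 0.0 cfs; ΣQ_DR = 1017 cfs.
V = ΣQ_DR · Δt = 1017 × 7200 s = 7.322 × 10^6 ft³.
Over A = 2.34 mi², depth = V / A = 1.35 in.

d ≈ 1.35 in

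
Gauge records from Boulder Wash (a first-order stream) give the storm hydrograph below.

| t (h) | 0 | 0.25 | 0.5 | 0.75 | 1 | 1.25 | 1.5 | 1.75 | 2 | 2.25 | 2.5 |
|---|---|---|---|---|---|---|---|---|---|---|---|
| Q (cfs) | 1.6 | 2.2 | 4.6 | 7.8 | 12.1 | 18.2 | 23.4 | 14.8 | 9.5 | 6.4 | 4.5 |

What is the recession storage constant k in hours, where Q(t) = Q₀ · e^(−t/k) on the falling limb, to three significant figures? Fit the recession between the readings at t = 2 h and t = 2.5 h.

On the falling limb, Q drops from 9.5 to 4.5 cfs between t = 2 h and t = 2.5 h (Δt = 0.5 h).
k = −Δt / ln(Q₂/Q₁) = −0.5 / ln(4.5/9.5) = 0.669 h.

k ≈ 0.669 h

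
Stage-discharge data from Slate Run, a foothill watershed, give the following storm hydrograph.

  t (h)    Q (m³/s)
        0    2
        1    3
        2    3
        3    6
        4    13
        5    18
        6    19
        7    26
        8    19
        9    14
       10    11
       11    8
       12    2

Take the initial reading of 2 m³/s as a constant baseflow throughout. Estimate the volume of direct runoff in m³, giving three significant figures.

V ≈ 4.25 × 10^5 m³

Direct-runoff ordinates (Q − Q_b): 0.0, 1.0, 1.0, 4.0, 11.0, 16.0, 17.0, 24.0, 17.0, 12.0, 9.0, 6.0, 0.0 m³/s.
ΣQ_DR = 118.0 m³/s.
With Δt = 1 h = 3600 s, V = ΣQ_DR · Δt = 118.0 × 3600 = 4.25 × 10^5 m³.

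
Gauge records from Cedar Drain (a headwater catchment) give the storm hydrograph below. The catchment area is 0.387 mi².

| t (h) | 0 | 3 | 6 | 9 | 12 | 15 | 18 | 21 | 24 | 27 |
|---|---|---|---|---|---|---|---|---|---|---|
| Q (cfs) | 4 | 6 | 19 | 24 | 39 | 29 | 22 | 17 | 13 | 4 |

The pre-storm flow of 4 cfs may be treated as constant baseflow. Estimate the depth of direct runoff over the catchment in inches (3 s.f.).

Direct runoff: 0.0, 2.0, 15.0, 20.0, 35.0, 25.0, 18.0, 13.0, 9.0, 0.0 cfs; ΣQ_DR = 137.0 cfs.
V = ΣQ_DR · Δt = 137.0 × 10800 s = 1.480 × 10^6 ft³.
Over A = 0.387 mi², depth = V / A = 1.65 in.

d ≈ 1.65 in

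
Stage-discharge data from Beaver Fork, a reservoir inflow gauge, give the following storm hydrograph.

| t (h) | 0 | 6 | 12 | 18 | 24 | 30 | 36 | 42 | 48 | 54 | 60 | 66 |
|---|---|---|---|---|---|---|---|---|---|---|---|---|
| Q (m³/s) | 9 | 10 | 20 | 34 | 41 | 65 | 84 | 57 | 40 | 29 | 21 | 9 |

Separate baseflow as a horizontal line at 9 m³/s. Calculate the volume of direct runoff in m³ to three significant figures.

Direct-runoff ordinates (Q − Q_b): 0.0, 1.0, 11.0, 25.0, 32.0, 56.0, 75.0, 48.0, 31.0, 20.0, 12.0, 0.0 m³/s.
ΣQ_DR = 311.0 m³/s.
With Δt = 6 h = 21600 s, V = ΣQ_DR · Δt = 311.0 × 21600 = 6.72 × 10^6 m³.

V ≈ 6.72 × 10^6 m³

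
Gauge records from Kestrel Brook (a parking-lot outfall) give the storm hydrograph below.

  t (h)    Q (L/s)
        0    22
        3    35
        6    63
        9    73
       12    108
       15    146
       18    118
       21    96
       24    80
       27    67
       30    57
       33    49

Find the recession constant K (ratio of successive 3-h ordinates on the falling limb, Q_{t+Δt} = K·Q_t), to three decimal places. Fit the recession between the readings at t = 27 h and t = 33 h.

Using the recession-limb readings at t = 27 h and t = 33 h: Q falls from 67 to 49 L/s over 2 intervals.
K = (Q₂/Q₁)^(1/2) = (49/67)^(1/2) = 0.855.

K ≈ 0.855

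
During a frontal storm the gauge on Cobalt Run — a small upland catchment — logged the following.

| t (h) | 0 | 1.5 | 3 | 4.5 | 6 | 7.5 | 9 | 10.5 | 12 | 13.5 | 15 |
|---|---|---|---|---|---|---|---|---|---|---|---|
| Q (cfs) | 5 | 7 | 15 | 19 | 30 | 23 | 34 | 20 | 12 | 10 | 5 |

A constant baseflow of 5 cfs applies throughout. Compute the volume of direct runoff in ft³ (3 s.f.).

Direct-runoff ordinates (Q − Q_b): 0.0, 2.0, 10.0, 14.0, 25.0, 18.0, 29.0, 15.0, 7.0, 5.0, 0.0 cfs.
ΣQ_DR = 125.0 cfs.
With Δt = 1.5 h = 5400 s, V = ΣQ_DR · Δt = 125.0 × 5400 = 6.75 × 10^5 ft³.

V ≈ 6.75 × 10^5 ft³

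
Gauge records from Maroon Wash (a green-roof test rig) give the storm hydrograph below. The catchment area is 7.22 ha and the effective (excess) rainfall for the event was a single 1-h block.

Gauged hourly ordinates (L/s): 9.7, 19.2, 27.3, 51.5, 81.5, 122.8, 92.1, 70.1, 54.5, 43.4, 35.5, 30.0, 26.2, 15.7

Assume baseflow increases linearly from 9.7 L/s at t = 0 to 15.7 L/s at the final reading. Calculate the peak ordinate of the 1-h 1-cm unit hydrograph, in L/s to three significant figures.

U_p ≈ 44.3 L/s

Direct runoff: 0.00, 9.04, 16.68, 40.42, 69.95, 110.79, 79.63, 57.17, 41.11, 29.55, 21.18, 15.22, 10.96, 0.00 L/s; ΣQ_DR = 501.7 L/s, peak = 110.79 L/s.
Runoff depth d = ΣQ_DR·Δt / A = 501.7 × 3600 / (7.22 ha) = 25.02 mm.
The 1-cm UH is the DRH scaled by (10 mm)/d, so U_p = 110.79 × 10/25.02 = 44.3 L/s.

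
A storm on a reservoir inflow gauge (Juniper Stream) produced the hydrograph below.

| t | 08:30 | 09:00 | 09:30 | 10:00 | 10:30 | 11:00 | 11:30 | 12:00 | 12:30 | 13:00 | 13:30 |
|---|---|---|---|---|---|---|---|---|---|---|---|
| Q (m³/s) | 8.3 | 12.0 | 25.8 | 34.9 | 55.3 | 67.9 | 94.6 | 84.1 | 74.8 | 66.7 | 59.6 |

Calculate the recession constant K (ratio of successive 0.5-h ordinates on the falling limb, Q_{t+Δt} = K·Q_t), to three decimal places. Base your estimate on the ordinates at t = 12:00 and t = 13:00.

K ≈ 0.891

Using the recession-limb readings at t = 12:00 and t = 13:00: Q falls from 84.1 to 66.7 m³/s over 2 intervals.
K = (Q₂/Q₁)^(1/2) = (66.7/84.1)^(1/2) = 0.891.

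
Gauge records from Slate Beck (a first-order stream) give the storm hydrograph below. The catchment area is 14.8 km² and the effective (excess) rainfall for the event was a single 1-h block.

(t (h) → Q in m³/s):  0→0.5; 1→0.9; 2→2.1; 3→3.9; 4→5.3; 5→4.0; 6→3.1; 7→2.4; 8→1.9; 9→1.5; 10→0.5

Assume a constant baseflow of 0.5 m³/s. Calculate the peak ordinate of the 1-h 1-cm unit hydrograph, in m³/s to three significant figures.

Direct runoff: 0.0, 0.4, 1.6, 3.4, 4.8, 3.5, 2.6, 1.9, 1.4, 1.0, 0.0 m³/s; ΣQ_DR = 20.60 m³/s, peak = 4.8 m³/s.
Runoff depth d = ΣQ_DR·Δt / A = 20.60 × 3600 / (14.8 km²) = 5.011 mm.
The 1-cm UH is the DRH scaled by (10 mm)/d, so U_p = 4.8 × 10/5.011 = 9.58 m³/s.

U_p ≈ 9.58 m³/s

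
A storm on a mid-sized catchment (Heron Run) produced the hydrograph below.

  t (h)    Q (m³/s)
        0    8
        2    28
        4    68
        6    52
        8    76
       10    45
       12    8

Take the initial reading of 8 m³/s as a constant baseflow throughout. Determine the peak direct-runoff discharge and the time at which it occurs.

Subtracting baseflow gives direct-runoff ordinates: 0.0, 20.0, 60.0, 44.0, 68.0, 37.0, 0.0 m³/s.
The maximum is 68.0 m³/s, occurring at the reading for t = 8 h.

Q_p = 68.0 m³/s at t = 8 h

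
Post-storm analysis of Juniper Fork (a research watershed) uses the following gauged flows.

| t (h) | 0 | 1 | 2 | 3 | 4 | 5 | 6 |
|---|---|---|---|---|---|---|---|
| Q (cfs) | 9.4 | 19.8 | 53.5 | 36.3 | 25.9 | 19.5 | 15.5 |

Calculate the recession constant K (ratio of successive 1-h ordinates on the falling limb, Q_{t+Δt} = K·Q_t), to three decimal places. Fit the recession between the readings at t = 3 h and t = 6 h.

K ≈ 0.753

Using the recession-limb readings at t = 3 h and t = 6 h: Q falls from 36.3 to 15.5 cfs over 3 intervals.
K = (Q₂/Q₁)^(1/3) = (15.5/36.3)^(1/3) = 0.753.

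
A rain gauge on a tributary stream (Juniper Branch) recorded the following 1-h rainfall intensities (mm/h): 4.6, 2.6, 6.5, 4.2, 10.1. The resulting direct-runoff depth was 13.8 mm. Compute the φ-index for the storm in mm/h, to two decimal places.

φ ≈ 2.90 mm/h

Only the 4 blocks with intensity above φ contribute runoff: 4.6, 6.5, 4.2, 10.1 mm/h.
Σ(I−φ)·Δt = d  ⇒  (4.6+6.5+4.2+10.1 − 4φ)·1 = 13.8
φ = (25.40 − 13.8/1) / 4 = 2.90 mm/h.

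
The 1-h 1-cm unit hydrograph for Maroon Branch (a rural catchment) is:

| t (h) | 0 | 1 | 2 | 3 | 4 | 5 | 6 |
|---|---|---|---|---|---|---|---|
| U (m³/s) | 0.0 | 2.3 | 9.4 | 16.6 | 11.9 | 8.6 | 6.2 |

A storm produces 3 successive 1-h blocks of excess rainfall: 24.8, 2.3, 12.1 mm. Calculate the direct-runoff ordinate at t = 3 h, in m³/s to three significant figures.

Q ≈ 46.1 m³/s

By discrete convolution, Q_j = Σ (P_i / 10 mm) · U_{j−i}.
At t = 3 h (j=3): Q = (24.8/10)·16.6 + (2.3/10)·9.4 + (12.1/10)·2.3 = 46.1 m³/s.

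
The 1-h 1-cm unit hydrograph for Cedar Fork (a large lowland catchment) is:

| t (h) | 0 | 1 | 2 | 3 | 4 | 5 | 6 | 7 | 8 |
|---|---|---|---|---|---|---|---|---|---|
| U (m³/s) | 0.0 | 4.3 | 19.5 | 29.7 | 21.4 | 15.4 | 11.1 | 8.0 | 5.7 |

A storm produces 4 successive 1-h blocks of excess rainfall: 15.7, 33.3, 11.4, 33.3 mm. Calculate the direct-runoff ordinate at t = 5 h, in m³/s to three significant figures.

Q ≈ 194 m³/s

By discrete convolution, Q_j = Σ (P_i / 10 mm) · U_{j−i}.
At t = 5 h (j=5): Q = (15.7/10)·15.4 + (33.3/10)·21.4 + (11.4/10)·29.7 + (33.3/10)·19.5 = 194 m³/s.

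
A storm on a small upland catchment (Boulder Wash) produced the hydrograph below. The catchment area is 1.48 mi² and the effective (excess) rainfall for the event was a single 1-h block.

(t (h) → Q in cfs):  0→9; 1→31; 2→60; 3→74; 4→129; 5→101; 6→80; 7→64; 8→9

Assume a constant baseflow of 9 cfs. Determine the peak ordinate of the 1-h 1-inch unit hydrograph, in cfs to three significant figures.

U_p ≈ 241 cfs

Direct runoff: 0.0, 22.0, 51.0, 65.0, 120.0, 92.0, 71.0, 55.0, 0.0 cfs; ΣQ_DR = 476.0 cfs, peak = 120.0 cfs.
Runoff depth d = ΣQ_DR·Δt / A = 476.0 × 3600 / (1.48 mi²) = 0.4984 in.
The 1-inch UH is the DRH scaled by (1 in)/d, so U_p = 120.0 × 1/0.4984 = 241 cfs.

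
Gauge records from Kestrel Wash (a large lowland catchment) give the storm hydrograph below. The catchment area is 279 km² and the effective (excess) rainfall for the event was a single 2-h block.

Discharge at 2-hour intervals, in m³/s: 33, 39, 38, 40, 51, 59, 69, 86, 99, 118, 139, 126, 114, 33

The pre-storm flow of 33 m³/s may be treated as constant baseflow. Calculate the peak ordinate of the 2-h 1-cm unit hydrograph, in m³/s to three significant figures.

Direct runoff: 0.0, 6.0, 5.0, 7.0, 18.0, 26.0, 36.0, 53.0, 66.0, 85.0, 106.0, 93.0, 81.0, 0.0 m³/s; ΣQ_DR = 582.0 m³/s, peak = 106.0 m³/s.
Runoff depth d = ΣQ_DR·Δt / A = 582.0 × 7200 / (279 km²) = 15.02 mm.
The 1-cm UH is the DRH scaled by (10 mm)/d, so U_p = 106.0 × 10/15.02 = 70.6 m³/s.

U_p ≈ 70.6 m³/s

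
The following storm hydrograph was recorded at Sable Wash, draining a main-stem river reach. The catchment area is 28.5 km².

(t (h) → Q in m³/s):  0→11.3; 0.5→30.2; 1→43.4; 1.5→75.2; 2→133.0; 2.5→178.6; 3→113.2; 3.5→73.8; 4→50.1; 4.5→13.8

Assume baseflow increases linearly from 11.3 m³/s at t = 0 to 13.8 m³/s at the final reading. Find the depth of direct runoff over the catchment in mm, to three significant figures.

Direct runoff: 0.00, 18.62, 31.54, 63.07, 120.59, 165.91, 100.23, 60.56, 36.58, 0.00 m³/s; ΣQ_DR = 597.1 m³/s.
V = ΣQ_DR · Δt = 597.1 × 1800 s = 1.075 × 10^6 m³.
Over A = 28.5 km², depth = V / A = 37.7 mm.

d ≈ 37.7 mm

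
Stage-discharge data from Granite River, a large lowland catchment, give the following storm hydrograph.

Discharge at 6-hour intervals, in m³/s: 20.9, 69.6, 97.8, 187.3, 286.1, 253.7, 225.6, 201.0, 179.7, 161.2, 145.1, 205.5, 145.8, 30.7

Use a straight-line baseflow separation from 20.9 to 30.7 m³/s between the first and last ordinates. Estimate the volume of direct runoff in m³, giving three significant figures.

Direct-runoff ordinates (Q − Q_b): 0.00, 47.95, 75.39, 164.14, 262.18, 229.03, 200.18, 174.82, 152.77, 133.52, 116.66, 176.31, 115.85, 0.00 m³/s.
ΣQ_DR = 1849 m³/s.
With Δt = 6 h = 21600 s, V = ΣQ_DR · Δt = 1849 × 21600 = 3.99 × 10^7 m³.

V ≈ 3.99 × 10^7 m³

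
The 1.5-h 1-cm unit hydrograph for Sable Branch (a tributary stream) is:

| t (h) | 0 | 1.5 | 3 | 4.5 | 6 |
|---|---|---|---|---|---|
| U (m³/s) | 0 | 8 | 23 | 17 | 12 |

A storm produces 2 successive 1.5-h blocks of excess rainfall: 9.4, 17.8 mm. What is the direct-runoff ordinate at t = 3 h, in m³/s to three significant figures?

Q ≈ 35.9 m³/s

By discrete convolution, Q_j = Σ (P_i / 10 mm) · U_{j−i}.
At t = 3 h (j=2): Q = (9.4/10)·23 + (17.8/10)·8 = 35.9 m³/s.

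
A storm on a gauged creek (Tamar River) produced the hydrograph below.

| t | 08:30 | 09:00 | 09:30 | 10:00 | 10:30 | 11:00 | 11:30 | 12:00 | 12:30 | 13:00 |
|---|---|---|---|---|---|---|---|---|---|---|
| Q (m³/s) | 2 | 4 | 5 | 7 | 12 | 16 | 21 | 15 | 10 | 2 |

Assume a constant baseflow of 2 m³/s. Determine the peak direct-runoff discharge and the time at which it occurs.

Q_p = 19.0 m³/s at t = 11:30

Subtracting baseflow gives direct-runoff ordinates: 0.0, 2.0, 3.0, 5.0, 10.0, 14.0, 19.0, 13.0, 8.0, 0.0 m³/s.
The maximum is 19.0 m³/s, occurring at the reading for t = 11:30.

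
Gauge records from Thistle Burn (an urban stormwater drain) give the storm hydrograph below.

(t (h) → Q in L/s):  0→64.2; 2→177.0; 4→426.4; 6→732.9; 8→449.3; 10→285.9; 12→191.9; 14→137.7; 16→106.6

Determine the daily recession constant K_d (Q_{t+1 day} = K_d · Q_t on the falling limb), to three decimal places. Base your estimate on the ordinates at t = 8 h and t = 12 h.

Between t = 8 h and t = 12 h the flow falls from 449.3 to 191.9 L/s over 2×2 h = 4 h.
Per-interval ratio K = (191.9/449.3)^(1/2) = 0.6535; K_d = K^(24/2) = 0.006.

K_d ≈ 0.006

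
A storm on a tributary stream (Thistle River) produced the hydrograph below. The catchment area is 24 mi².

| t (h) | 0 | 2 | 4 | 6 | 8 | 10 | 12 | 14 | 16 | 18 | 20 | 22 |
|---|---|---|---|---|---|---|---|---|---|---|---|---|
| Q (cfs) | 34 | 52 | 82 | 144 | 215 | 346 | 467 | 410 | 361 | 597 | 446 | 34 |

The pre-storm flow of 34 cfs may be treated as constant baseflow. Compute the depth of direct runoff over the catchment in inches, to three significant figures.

d ≈ 0.359 in

Direct runoff: 0.0, 18.0, 48.0, 110.0, 181.0, 312.0, 433.0, 376.0, 327.0, 563.0, 412.0, 0.0 cfs; ΣQ_DR = 2780 cfs.
V = ΣQ_DR · Δt = 2780 × 7200 s = 2.002 × 10^7 ft³.
Over A = 24 mi², depth = V / A = 0.359 in.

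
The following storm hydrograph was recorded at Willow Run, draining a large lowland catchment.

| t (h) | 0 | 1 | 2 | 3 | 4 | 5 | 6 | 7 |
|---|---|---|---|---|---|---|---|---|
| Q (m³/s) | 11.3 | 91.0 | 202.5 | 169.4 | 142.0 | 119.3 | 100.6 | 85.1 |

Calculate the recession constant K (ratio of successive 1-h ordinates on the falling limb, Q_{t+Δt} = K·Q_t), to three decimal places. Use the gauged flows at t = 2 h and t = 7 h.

K ≈ 0.841

Using the recession-limb readings at t = 2 h and t = 7 h: Q falls from 202.5 to 85.1 m³/s over 5 intervals.
K = (Q₂/Q₁)^(1/5) = (85.1/202.5)^(1/5) = 0.841.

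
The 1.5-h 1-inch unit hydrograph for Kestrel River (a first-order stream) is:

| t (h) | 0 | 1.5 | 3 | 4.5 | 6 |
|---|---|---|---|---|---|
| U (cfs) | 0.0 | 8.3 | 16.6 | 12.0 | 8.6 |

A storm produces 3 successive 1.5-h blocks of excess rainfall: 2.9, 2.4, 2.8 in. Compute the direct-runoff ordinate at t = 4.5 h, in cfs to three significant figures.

By discrete convolution, Q_j = Σ (P_i / 1 in) · U_{j−i}.
At t = 4.5 h (j=3): Q = (2.9/1)·12.0 + (2.4/1)·16.6 + (2.8/1)·8.3 = 97.9 cfs.

Q ≈ 97.9 cfs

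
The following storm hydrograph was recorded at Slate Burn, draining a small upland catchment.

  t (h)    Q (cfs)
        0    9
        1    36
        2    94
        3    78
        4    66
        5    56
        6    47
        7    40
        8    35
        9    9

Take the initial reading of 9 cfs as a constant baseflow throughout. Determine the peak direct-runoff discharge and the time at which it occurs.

Subtracting baseflow gives direct-runoff ordinates: 0.0, 27.0, 85.0, 69.0, 57.0, 47.0, 38.0, 31.0, 26.0, 0.0 cfs.
The maximum is 85.0 cfs, occurring at the reading for t = 2 h.

Q_p = 85.0 cfs at t = 2 h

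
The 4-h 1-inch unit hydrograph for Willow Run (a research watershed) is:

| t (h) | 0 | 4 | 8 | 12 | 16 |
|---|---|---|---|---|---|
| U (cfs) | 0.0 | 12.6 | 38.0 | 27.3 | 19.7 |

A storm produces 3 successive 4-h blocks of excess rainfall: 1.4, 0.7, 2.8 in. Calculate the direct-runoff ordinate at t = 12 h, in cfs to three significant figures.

Q ≈ 100 cfs

By discrete convolution, Q_j = Σ (P_i / 1 in) · U_{j−i}.
At t = 12 h (j=3): Q = (1.4/1)·27.3 + (0.7/1)·38.0 + (2.8/1)·12.6 = 100 cfs.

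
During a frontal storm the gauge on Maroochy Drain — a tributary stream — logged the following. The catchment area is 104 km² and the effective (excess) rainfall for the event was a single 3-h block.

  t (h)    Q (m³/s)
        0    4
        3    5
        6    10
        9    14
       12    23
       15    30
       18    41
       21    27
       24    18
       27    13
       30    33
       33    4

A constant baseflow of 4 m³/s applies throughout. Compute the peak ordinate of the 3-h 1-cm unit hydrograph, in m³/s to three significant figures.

Direct runoff: 0.0, 1.0, 6.0, 10.0, 19.0, 26.0, 37.0, 23.0, 14.0, 9.0, 29.0, 0.0 m³/s; ΣQ_DR = 174.0 m³/s, peak = 37.0 m³/s.
Runoff depth d = ΣQ_DR·Δt / A = 174.0 × 10800 / (104 km²) = 18.07 mm.
The 1-cm UH is the DRH scaled by (10 mm)/d, so U_p = 37.0 × 10/18.07 = 20.5 m³/s.

U_p ≈ 20.5 m³/s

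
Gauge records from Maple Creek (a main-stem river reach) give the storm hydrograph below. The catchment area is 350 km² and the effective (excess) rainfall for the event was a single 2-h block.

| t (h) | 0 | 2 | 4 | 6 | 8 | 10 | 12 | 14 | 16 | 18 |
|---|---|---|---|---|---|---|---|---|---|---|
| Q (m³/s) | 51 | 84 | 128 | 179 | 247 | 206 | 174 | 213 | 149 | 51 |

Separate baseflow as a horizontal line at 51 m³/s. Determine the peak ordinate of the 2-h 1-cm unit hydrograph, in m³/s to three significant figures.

U_p ≈ 98.0 m³/s

Direct runoff: 0.0, 33.0, 77.0, 128.0, 196.0, 155.0, 123.0, 162.0, 98.0, 0.0 m³/s; ΣQ_DR = 972.0 m³/s, peak = 196.0 m³/s.
Runoff depth d = ΣQ_DR·Δt / A = 972.0 × 7200 / (350 km²) = 20.00 mm.
The 1-cm UH is the DRH scaled by (10 mm)/d, so U_p = 196.0 × 10/20.00 = 98.0 m³/s.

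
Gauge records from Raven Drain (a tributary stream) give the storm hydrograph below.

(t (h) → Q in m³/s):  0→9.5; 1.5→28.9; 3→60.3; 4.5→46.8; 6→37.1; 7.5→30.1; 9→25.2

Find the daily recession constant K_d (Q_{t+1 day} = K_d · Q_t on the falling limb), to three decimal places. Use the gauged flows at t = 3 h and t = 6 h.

Between t = 3 h and t = 6 h the flow falls from 60.3 to 37.1 m³/s over 2×1.5 h = 3 h.
Per-interval ratio K = (37.1/60.3)^(1/2) = 0.7844; K_d = K^(24/1.5) = 0.021.

K_d ≈ 0.021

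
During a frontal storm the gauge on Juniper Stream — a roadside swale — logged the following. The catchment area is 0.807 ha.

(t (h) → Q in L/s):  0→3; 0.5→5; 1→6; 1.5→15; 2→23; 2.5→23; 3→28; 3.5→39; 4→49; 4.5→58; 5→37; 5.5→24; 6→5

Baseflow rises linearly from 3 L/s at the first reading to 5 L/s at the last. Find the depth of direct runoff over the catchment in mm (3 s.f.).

d ≈ 58.7 mm

Direct runoff: 0.00, 1.83, 2.67, 11.50, 19.33, 19.17, 24.00, 34.83, 44.67, 53.50, 32.33, 19.17, 0.00 L/s; ΣQ_DR = 263.0 L/s.
V = ΣQ_DR · Δt = 263.0 × 1800 s = 4.734 × 10^5 L.
Over A = 0.807 ha, depth = V / A = 58.7 mm.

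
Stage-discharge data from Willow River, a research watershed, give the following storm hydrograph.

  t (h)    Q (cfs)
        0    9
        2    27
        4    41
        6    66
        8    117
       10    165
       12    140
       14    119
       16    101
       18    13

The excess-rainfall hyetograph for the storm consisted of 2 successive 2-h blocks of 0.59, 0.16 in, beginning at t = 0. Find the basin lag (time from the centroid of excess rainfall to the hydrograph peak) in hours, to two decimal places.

Centroid of excess rainfall: t_c = Σ P_i·t̄_i / ΣP_i = 1.4267 h (block centres at 1, 3 h).
Hydrograph peak occurs at t = 10 h, so basin lag t_L = 10 − 1.4267 = 8.57 h.

t_L ≈ 8.57 h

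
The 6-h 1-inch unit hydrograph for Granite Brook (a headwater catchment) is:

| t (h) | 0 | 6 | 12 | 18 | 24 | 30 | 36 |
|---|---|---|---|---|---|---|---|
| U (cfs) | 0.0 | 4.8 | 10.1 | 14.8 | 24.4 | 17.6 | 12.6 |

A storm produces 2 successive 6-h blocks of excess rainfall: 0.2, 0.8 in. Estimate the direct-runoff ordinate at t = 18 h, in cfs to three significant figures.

By discrete convolution, Q_j = Σ (P_i / 1 in) · U_{j−i}.
At t = 18 h (j=3): Q = (0.2/1)·14.8 + (0.8/1)·10.1 = 11.0 cfs.

Q ≈ 11.0 cfs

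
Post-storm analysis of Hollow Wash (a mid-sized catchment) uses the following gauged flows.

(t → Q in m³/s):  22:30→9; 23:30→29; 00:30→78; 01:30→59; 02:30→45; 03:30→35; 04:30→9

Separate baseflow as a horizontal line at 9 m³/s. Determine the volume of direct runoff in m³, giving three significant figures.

V ≈ 7.24 × 10^5 m³

Direct-runoff ordinates (Q − Q_b): 0.0, 20.0, 69.0, 50.0, 36.0, 26.0, 0.0 m³/s.
ΣQ_DR = 201.0 m³/s.
With Δt = 1 h = 3600 s, V = ΣQ_DR · Δt = 201.0 × 3600 = 7.24 × 10^5 m³.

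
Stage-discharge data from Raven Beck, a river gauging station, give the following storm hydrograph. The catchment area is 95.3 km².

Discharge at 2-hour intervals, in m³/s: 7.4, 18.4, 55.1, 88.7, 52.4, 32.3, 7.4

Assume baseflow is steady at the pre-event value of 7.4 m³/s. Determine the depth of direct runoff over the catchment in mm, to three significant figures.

Direct runoff: 0.0, 11.0, 47.7, 81.3, 45.0, 24.9, 0.0 m³/s; ΣQ_DR = 209.9 m³/s.
V = ΣQ_DR · Δt = 209.9 × 7200 s = 1.511 × 10^6 m³.
Over A = 95.3 km², depth = V / A = 15.9 mm.

d ≈ 15.9 mm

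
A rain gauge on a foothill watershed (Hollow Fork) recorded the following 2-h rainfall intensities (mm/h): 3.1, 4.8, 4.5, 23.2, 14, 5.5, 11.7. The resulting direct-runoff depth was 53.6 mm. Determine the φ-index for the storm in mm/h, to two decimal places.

Only the 3 blocks with intensity above φ contribute runoff: 23.2, 14, 11.7 mm/h.
Σ(I−φ)·Δt = d  ⇒  (23.2+14+11.7 − 3φ)·2 = 53.6
φ = (48.90 − 53.6/2) / 3 = 7.37 mm/h.

φ ≈ 7.37 mm/h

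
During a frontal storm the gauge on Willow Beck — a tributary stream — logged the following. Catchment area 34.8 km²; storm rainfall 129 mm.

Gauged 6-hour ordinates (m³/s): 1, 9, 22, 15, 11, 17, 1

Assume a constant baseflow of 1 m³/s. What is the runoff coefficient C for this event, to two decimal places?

ΣQ_DR = 69.00 m³/s; V = ΣQ_DR·Δt = 1.490 × 10^6 m³.
Runoff depth d = V / A = 42.83 mm.
C = d / P = 42.83 / 129 = 0.33.

C ≈ 0.33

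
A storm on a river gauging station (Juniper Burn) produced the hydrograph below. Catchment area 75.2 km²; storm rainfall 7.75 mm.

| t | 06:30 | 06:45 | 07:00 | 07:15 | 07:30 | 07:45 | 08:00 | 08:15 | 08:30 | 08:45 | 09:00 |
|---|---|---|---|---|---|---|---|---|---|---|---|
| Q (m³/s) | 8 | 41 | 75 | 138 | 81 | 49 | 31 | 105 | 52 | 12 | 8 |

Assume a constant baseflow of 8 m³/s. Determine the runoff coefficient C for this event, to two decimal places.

ΣQ_DR = 512.0 m³/s; V = ΣQ_DR·Δt = 4.608 × 10^5 m³.
Runoff depth d = V / A = 6.128 mm.
C = d / P = 6.128 / 7.75 = 0.79.

C ≈ 0.79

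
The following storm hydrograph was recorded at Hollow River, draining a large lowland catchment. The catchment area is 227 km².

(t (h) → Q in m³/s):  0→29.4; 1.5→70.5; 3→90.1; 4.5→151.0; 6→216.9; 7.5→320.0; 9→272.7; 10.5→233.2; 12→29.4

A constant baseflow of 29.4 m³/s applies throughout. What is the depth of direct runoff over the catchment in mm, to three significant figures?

d ≈ 27.3 mm

Direct runoff: 0.0, 41.1, 60.7, 121.6, 187.5, 290.6, 243.3, 203.8, 0.0 m³/s; ΣQ_DR = 1149 m³/s.
V = ΣQ_DR · Δt = 1149 × 5400 s = 6.202 × 10^6 m³.
Over A = 227 km², depth = V / A = 27.3 mm.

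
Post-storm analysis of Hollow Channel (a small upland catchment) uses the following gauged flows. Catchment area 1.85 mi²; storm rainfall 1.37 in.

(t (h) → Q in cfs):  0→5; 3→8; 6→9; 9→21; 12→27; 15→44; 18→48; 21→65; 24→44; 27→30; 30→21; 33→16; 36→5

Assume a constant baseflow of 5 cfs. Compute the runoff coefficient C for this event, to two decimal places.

ΣQ_DR = 278.0 cfs; V = ΣQ_DR·Δt = 3.002 × 10^6 ft³.
Runoff depth d = V / A = 0.6986 in.
C = d / P = 0.6986 / 1.37 = 0.51.

C ≈ 0.51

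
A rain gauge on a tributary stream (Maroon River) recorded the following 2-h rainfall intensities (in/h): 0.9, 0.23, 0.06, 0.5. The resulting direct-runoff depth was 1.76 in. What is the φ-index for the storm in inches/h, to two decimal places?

Only the 2 blocks with intensity above φ contribute runoff: 0.9, 0.5 in/h.
Σ(I−φ)·Δt = d  ⇒  (0.9+0.5 − 2φ)·2 = 1.76
φ = (1.400 − 1.76/2) / 2 = 0.26 in/h.

φ ≈ 0.26 in/h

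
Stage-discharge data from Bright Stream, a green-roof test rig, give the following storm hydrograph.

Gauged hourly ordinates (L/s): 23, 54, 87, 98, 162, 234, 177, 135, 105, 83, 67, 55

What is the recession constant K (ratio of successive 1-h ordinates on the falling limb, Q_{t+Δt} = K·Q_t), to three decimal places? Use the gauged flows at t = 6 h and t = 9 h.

K ≈ 0.777

Using the recession-limb readings at t = 6 h and t = 9 h: Q falls from 177 to 83 L/s over 3 intervals.
K = (Q₂/Q₁)^(1/3) = (83/177)^(1/3) = 0.777.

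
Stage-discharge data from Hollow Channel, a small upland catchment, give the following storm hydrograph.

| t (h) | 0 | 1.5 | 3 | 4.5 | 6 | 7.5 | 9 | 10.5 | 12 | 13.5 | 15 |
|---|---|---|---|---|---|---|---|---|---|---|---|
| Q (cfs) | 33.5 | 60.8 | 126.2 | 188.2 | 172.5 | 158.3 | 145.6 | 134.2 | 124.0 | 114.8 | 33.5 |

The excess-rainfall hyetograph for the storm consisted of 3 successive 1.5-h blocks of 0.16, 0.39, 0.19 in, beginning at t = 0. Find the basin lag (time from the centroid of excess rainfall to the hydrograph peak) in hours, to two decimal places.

t_L ≈ 2.19 h

Centroid of excess rainfall: t_c = Σ P_i·t̄_i / ΣP_i = 2.3108 h (block centres at 0.75, 2.25, 3.75 h).
Hydrograph peak occurs at t = 4.5 h, so basin lag t_L = 4.5 − 2.3108 = 2.19 h.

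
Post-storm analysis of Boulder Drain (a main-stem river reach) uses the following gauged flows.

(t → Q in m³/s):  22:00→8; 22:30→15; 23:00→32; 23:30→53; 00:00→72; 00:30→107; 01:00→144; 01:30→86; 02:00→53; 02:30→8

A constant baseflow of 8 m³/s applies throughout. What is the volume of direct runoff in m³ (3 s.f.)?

Direct-runoff ordinates (Q − Q_b): 0.0, 7.0, 24.0, 45.0, 64.0, 99.0, 136.0, 78.0, 45.0, 0.0 m³/s.
ΣQ_DR = 498.0 m³/s.
With Δt = 0.5 h = 1800 s, V = ΣQ_DR · Δt = 498.0 × 1800 = 8.96 × 10^5 m³.

V ≈ 8.96 × 10^5 m³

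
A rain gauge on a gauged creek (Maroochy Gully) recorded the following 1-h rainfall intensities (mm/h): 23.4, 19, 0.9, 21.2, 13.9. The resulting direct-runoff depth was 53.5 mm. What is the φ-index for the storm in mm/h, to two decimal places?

φ ≈ 6.00 mm/h

Only the 4 blocks with intensity above φ contribute runoff: 23.4, 19, 21.2, 13.9 mm/h.
Σ(I−φ)·Δt = d  ⇒  (23.4+19+21.2+13.9 − 4φ)·1 = 53.5
φ = (77.50 − 53.5/1) / 4 = 6.00 mm/h.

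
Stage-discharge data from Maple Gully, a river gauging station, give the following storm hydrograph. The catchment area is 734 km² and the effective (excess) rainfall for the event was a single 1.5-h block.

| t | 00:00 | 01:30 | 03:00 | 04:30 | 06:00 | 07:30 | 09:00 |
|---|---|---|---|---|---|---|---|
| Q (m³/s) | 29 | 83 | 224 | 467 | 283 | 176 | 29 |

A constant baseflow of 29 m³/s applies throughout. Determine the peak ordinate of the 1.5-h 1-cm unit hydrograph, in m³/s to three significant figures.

U_p ≈ 547 m³/s

Direct runoff: 0.0, 54.0, 195.0, 438.0, 254.0, 147.0, 0.0 m³/s; ΣQ_DR = 1088 m³/s, peak = 438.0 m³/s.
Runoff depth d = ΣQ_DR·Δt / A = 1088 × 5400 / (734 km²) = 8.004 mm.
The 1-cm UH is the DRH scaled by (10 mm)/d, so U_p = 438.0 × 10/8.004 = 547 m³/s.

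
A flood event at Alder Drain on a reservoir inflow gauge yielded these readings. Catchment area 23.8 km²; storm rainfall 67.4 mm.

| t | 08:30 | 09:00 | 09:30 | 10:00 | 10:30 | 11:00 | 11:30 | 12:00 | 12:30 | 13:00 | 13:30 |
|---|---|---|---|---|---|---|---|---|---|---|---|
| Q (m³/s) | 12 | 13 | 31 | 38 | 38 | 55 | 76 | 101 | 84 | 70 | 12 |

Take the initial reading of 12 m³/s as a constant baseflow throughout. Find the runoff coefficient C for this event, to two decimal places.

C ≈ 0.45

ΣQ_DR = 398.0 m³/s; V = ΣQ_DR·Δt = 7.164 × 10^5 m³.
Runoff depth d = V / A = 30.10 mm.
C = d / P = 30.10 / 67.4 = 0.45.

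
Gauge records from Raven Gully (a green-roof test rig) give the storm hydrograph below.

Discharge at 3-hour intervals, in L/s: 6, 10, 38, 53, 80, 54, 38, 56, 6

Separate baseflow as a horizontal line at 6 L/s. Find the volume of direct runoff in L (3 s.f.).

Direct-runoff ordinates (Q − Q_b): 0.0, 4.0, 32.0, 47.0, 74.0, 48.0, 32.0, 50.0, 0.0 L/s.
ΣQ_DR = 287.0 L/s.
With Δt = 3 h = 10800 s, V = ΣQ_DR · Δt = 287.0 × 10800 = 3.10 × 10^6 L.

V ≈ 3.10 × 10^6 L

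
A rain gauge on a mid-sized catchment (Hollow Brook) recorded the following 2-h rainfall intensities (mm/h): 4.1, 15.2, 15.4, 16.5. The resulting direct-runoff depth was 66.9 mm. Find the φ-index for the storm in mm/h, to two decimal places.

Only the 3 blocks with intensity above φ contribute runoff: 15.2, 15.4, 16.5 mm/h.
Σ(I−φ)·Δt = d  ⇒  (15.2+15.4+16.5 − 3φ)·2 = 66.9
φ = (47.10 − 66.9/2) / 3 = 4.55 mm/h.

φ ≈ 4.55 mm/h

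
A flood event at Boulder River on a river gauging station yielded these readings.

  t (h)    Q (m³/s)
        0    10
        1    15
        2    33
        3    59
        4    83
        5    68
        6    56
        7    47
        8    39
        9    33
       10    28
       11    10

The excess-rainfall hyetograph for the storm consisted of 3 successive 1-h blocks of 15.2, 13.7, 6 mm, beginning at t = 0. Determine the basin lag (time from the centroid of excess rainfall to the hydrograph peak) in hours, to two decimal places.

t_L ≈ 2.76 h

Centroid of excess rainfall: t_c = Σ P_i·t̄_i / ΣP_i = 1.2364 h (block centres at 0.5, 1.5, 2.5 h).
Hydrograph peak occurs at t = 4 h, so basin lag t_L = 4 − 1.2364 = 2.76 h.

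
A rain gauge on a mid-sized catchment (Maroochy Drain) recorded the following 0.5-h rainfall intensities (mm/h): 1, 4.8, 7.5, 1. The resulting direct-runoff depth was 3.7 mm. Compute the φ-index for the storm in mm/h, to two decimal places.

Only the 2 blocks with intensity above φ contribute runoff: 4.8, 7.5 mm/h.
Σ(I−φ)·Δt = d  ⇒  (4.8+7.5 − 2φ)·0.5 = 3.7
φ = (12.30 − 3.7/0.5) / 2 = 2.45 mm/h.

φ ≈ 2.45 mm/h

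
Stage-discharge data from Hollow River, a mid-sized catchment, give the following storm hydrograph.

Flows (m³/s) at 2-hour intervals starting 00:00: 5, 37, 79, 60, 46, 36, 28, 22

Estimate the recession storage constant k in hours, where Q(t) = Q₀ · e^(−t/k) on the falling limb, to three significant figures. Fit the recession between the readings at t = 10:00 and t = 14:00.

k ≈ 8.12 h

On the falling limb, Q drops from 36 to 22 m³/s between t = 10:00 and t = 14:00 (Δt = 4 h).
k = −Δt / ln(Q₂/Q₁) = −4 / ln(22/36) = 8.12 h.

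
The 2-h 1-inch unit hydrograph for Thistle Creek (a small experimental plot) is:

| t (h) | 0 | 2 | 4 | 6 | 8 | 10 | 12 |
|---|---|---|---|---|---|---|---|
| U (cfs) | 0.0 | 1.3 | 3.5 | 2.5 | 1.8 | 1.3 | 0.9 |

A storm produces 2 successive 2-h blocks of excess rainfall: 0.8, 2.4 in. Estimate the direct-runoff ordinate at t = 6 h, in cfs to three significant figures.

Q ≈ 10.4 cfs

By discrete convolution, Q_j = Σ (P_i / 1 in) · U_{j−i}.
At t = 6 h (j=3): Q = (0.8/1)·2.5 + (2.4/1)·3.5 = 10.4 cfs.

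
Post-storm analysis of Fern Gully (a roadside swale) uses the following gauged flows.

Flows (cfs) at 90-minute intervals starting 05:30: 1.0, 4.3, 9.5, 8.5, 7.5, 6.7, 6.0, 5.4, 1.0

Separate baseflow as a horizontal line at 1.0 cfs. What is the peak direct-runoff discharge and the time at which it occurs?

Q_p = 8.5 cfs at t = 08:30

Subtracting baseflow gives direct-runoff ordinates: 0.0, 3.3, 8.5, 7.5, 6.5, 5.7, 5.0, 4.4, 0.0 cfs.
The maximum is 8.5 cfs, occurring at the reading for t = 08:30.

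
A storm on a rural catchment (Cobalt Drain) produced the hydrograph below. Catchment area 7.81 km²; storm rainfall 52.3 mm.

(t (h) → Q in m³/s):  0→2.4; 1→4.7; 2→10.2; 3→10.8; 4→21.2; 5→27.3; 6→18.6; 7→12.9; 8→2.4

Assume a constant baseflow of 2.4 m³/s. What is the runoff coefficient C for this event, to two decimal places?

C ≈ 0.78

ΣQ_DR = 88.90 m³/s; V = ΣQ_DR·Δt = 3.200 × 10^5 m³.
Runoff depth d = V / A = 40.98 mm.
C = d / P = 40.98 / 52.3 = 0.78.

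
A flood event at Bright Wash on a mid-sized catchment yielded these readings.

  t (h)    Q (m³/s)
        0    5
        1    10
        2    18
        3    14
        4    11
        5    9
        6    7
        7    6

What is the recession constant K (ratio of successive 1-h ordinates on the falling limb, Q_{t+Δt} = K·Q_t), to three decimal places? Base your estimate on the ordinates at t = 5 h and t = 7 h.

K ≈ 0.816

Using the recession-limb readings at t = 5 h and t = 7 h: Q falls from 9 to 6 m³/s over 2 intervals.
K = (Q₂/Q₁)^(1/2) = (6/9)^(1/2) = 0.816.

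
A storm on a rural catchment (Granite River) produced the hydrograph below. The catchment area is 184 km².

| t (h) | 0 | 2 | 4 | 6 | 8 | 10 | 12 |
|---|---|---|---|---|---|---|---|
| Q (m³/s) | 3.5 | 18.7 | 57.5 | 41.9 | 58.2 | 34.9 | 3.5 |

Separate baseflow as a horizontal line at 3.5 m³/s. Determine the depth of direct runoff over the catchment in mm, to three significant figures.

Direct runoff: 0.0, 15.2, 54.0, 38.4, 54.7, 31.4, 0.0 m³/s; ΣQ_DR = 193.7 m³/s.
V = ΣQ_DR · Δt = 193.7 × 7200 s = 1.395 × 10^6 m³.
Over A = 184 km², depth = V / A = 7.58 mm.

d ≈ 7.58 mm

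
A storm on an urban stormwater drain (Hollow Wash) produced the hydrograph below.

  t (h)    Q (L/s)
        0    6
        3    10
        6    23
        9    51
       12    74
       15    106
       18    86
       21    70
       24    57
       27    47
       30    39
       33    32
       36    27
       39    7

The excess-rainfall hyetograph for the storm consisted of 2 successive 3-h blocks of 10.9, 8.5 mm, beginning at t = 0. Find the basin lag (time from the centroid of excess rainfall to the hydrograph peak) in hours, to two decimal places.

t_L ≈ 12.19 h

Centroid of excess rainfall: t_c = Σ P_i·t̄_i / ΣP_i = 2.8144 h (block centres at 1.5, 4.5 h).
Hydrograph peak occurs at t = 15 h, so basin lag t_L = 15 − 2.8144 = 12.19 h.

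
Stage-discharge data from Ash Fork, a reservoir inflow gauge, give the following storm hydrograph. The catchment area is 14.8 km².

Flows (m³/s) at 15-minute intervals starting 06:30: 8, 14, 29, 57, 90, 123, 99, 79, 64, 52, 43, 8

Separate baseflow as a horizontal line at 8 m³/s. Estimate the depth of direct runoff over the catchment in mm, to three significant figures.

Direct runoff: 0.0, 6.0, 21.0, 49.0, 82.0, 115.0, 91.0, 71.0, 56.0, 44.0, 35.0, 0.0 m³/s; ΣQ_DR = 570.0 m³/s.
V = ΣQ_DR · Δt = 570.0 × 900 s = 5.130 × 10^5 m³.
Over A = 14.8 km², depth = V / A = 34.7 mm.

d ≈ 34.7 mm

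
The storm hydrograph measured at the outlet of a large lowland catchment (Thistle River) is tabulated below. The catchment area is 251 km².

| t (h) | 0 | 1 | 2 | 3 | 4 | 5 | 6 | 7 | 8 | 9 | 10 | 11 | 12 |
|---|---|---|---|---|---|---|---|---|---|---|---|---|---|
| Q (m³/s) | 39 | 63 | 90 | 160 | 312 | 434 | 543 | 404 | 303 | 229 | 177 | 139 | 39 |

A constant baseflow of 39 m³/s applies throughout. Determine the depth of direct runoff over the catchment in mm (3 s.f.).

d ≈ 34.8 mm

Direct runoff: 0.0, 24.0, 51.0, 121.0, 273.0, 395.0, 504.0, 365.0, 264.0, 190.0, 138.0, 100.0, 0.0 m³/s; ΣQ_DR = 2425 m³/s.
V = ΣQ_DR · Δt = 2425 × 3600 s = 8.730 × 10^6 m³.
Over A = 251 km², depth = V / A = 34.8 mm.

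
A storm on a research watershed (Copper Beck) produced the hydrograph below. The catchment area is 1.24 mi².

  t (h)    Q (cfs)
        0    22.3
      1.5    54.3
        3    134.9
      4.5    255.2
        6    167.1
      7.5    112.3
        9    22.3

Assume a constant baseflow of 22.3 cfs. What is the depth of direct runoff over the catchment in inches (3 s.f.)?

d ≈ 1.15 in

Direct runoff: 0.0, 32.0, 112.6, 232.9, 144.8, 90.0, 0.0 cfs; ΣQ_DR = 612.3 cfs.
V = ΣQ_DR · Δt = 612.3 × 5400 s = 3.306 × 10^6 ft³.
Over A = 1.24 mi², depth = V / A = 1.15 in.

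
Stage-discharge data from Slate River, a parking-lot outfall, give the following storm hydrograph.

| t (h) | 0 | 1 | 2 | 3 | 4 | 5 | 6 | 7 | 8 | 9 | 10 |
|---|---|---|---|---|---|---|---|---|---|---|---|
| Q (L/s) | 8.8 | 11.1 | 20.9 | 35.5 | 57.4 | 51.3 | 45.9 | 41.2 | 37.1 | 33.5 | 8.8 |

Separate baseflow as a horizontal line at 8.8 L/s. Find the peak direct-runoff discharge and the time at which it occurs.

Subtracting baseflow gives direct-runoff ordinates: 0.0, 2.3, 12.1, 26.7, 48.6, 42.5, 37.1, 32.4, 28.3, 24.7, 0.0 L/s.
The maximum is 48.6 L/s, occurring at the reading for t = 4 h.

Q_p = 48.6 L/s at t = 4 h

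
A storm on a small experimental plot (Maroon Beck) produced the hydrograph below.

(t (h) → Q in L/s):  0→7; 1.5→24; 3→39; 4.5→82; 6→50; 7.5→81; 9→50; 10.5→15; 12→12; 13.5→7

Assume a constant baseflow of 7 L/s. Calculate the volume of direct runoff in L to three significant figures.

V ≈ 1.60 × 10^6 L

Direct-runoff ordinates (Q − Q_b): 0.0, 17.0, 32.0, 75.0, 43.0, 74.0, 43.0, 8.0, 5.0, 0.0 L/s.
ΣQ_DR = 297.0 L/s.
With Δt = 1.5 h = 5400 s, V = ΣQ_DR · Δt = 297.0 × 5400 = 1.60 × 10^6 L.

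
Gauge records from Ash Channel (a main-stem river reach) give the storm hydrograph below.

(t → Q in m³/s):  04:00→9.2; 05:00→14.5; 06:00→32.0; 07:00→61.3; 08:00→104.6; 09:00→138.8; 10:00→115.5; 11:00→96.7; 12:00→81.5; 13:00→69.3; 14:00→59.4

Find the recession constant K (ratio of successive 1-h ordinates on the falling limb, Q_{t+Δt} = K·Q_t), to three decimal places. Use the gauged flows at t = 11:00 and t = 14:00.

K ≈ 0.850

Using the recession-limb readings at t = 11:00 and t = 14:00: Q falls from 96.7 to 59.4 m³/s over 3 intervals.
K = (Q₂/Q₁)^(1/3) = (59.4/96.7)^(1/3) = 0.850.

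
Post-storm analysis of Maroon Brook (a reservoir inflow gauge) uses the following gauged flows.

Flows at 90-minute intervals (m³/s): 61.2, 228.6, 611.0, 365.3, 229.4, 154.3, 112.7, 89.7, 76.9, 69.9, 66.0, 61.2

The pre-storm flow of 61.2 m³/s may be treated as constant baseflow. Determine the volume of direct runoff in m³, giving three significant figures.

Direct-runoff ordinates (Q − Q_b): 0.0, 167.4, 549.8, 304.1, 168.2, 93.1, 51.5, 28.5, 15.7, 8.7, 4.8, 0.0 m³/s.
ΣQ_DR = 1392 m³/s.
With Δt = 1.5 h = 5400 s, V = ΣQ_DR · Δt = 1392 × 5400 = 7.52 × 10^6 m³.

V ≈ 7.52 × 10^6 m³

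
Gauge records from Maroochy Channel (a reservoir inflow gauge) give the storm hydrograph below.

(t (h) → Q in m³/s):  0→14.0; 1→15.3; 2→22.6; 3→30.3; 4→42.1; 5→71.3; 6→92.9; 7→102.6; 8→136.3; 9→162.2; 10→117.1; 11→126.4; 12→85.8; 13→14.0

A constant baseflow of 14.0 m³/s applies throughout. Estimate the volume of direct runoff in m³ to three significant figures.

Direct-runoff ordinates (Q − Q_b): 0.0, 1.3, 8.6, 16.3, 28.1, 57.3, 78.9, 88.6, 122.3, 148.2, 103.1, 112.4, 71.8, 0.0 m³/s.
ΣQ_DR = 836.9 m³/s.
With Δt = 1 h = 3600 s, V = ΣQ_DR · Δt = 836.9 × 3600 = 3.01 × 10^6 m³.

V ≈ 3.01 × 10^6 m³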